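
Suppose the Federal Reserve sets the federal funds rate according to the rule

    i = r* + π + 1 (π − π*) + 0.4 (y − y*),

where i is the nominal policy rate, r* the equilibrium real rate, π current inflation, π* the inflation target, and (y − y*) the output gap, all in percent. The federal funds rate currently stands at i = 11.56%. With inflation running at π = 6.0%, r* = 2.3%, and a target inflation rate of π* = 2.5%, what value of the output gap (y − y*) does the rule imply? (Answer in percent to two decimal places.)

-0.60%

0.4 (y − y*) = 11.56 − 2.3 − 6.0 − 1 × (6.0 − 2.5) = -0.24
(y − y*) = -0.24 / 0.4 = -0.60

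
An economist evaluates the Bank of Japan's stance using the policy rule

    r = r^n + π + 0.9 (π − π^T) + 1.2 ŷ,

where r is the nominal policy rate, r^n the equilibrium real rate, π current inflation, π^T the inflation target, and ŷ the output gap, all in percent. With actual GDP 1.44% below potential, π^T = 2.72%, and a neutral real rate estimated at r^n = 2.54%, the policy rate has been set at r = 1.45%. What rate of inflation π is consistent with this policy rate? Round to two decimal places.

Output 1.44% below potential → ŷ = -1.44.
Collecting π: r = r^n + (1 + 0.9) π − 0.9 π^T + 1.2 ŷ
1.9 π = 1.45 − 2.54 + 0.9 × 2.72 − 1.2 × (-1.44) = 3.086
π = 3.086 / 1.9 = 1.62

1.62%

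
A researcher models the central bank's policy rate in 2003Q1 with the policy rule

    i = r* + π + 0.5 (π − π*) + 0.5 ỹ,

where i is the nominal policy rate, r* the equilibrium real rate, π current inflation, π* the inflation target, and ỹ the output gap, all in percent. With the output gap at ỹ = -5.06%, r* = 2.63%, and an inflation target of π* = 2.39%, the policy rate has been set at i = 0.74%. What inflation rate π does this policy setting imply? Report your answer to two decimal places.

1.22%

Collecting π: i = r* + (1 + 0.5) π − 0.5 π* + 0.5 ỹ
1.5 π = 0.74 − 2.63 + 0.5 × 2.39 − 0.5 × (-5.06) = 1.835
π = 1.835 / 1.5 = 1.22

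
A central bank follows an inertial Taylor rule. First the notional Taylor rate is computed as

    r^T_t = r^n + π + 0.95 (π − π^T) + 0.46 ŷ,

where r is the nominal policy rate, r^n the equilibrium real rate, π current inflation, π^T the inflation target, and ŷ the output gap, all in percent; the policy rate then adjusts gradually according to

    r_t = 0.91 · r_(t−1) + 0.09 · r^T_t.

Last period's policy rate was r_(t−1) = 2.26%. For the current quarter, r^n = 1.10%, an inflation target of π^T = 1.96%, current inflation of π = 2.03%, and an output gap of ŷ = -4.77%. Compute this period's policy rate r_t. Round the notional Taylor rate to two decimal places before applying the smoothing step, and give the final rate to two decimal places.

r^T_t = 1.10 + 2.03 + 0.95 × (2.03 − 1.96) + 0.46 × (-4.77)
   = 1.10 + 2.03 + 0.0665 − 2.1942 = 1.00
r_t = 0.91 × 2.26 + 0.09 × 1.00 = 2.0566 + 0.09 = 2.15

2.15%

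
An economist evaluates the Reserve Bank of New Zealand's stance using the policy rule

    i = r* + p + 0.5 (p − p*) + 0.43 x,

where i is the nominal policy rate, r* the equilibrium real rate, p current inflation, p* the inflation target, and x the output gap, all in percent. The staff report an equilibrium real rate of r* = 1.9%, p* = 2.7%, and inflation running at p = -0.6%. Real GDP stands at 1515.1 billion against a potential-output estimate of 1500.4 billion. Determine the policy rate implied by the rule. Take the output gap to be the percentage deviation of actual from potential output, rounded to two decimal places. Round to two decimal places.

Output gap = 100 × (1515.1 − 1500.4) / 1500.4 = 0.98%.
i = 1.90 + (-0.60) + 0.5 × (-0.60 − 2.70) + 0.43 × 0.98
   = 1.90 − 0.6 − 1.65 + 0.4214 = 0.07

0.07%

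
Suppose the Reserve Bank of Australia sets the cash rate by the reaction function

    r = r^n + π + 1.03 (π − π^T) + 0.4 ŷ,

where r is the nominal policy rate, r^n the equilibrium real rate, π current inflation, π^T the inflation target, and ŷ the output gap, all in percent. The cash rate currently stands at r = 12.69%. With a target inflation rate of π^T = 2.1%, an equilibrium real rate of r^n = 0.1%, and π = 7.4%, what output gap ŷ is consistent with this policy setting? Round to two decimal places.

-0.67%

0.4 ŷ = 12.69 − 0.1 − 7.4 − 1.03 × (7.4 − 2.1) = -0.269
ŷ = -0.269 / 0.4 = -0.67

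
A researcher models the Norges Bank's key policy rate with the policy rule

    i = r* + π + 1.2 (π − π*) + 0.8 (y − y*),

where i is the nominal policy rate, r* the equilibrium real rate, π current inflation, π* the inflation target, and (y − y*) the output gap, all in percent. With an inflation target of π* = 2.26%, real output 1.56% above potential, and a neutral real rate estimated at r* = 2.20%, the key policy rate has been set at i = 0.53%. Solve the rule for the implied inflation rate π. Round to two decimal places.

Output 1.56% above potential → (y − y*) = 1.56.
Collecting π: i = r* + (1 + 1.2) π − 1.2 π* + 0.8 (y − y*)
2.2 π = 0.53 − 2.20 + 1.2 × 2.26 − 0.8 × 1.56 = -0.206
π = -0.206 / 2.2 = -0.09

-0.09%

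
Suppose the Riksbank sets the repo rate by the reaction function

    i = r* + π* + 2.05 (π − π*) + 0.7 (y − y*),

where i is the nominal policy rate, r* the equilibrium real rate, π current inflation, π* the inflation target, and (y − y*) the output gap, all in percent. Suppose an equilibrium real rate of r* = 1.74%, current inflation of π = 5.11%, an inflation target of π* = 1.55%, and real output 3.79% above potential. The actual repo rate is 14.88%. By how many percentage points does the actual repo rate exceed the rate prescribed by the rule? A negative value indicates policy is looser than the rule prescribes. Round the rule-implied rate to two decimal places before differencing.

1.64 pp

Output 3.79% above potential → (y − y*) = 3.79.
i = 1.74 + 1.55 + 2.05 × (5.11 − 1.55) + 0.7 × 3.79
   = 1.74 + 1.55 + 7.298 + 2.653 = 13.24
Deviation = 14.88 − 13.24 = 1.64 pp.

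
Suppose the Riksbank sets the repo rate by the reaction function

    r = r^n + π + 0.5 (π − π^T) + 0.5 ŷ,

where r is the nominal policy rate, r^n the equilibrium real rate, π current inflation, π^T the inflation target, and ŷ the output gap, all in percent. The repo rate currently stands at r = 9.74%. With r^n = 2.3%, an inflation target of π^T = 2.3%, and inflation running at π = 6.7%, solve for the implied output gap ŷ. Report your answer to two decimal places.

0.5 ŷ = 9.74 − 2.3 − 6.7 − 0.5 × (6.7 − 2.3) = -1.46
ŷ = -1.46 / 0.5 = -2.92

-2.92%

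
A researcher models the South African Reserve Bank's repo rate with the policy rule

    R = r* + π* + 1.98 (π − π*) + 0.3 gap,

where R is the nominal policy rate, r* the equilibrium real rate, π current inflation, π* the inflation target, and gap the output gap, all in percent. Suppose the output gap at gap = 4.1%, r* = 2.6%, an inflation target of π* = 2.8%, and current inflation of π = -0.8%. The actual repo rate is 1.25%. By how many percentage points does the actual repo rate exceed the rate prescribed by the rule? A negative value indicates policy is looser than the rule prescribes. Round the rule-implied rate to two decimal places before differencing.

R = 2.6 + 2.8 + 1.98 × (-0.8 − 2.8) + 0.3 × 4.1
   = 2.6 + 2.8 − 7.128 + 1.23 = -0.50
Deviation = 1.25 − (-0.50) = 1.75 pp.

1.75 pp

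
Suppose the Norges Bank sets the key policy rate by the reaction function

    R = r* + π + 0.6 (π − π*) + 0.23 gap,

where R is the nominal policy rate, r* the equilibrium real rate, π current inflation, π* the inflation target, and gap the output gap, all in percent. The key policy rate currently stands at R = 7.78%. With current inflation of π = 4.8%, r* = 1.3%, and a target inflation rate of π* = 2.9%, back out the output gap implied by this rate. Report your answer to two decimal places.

0.23 gap = 7.78 − 1.3 − 4.8 − 0.6 × (4.8 − 2.9) = 0.54
gap = 0.54 / 0.23 = 2.35

2.35%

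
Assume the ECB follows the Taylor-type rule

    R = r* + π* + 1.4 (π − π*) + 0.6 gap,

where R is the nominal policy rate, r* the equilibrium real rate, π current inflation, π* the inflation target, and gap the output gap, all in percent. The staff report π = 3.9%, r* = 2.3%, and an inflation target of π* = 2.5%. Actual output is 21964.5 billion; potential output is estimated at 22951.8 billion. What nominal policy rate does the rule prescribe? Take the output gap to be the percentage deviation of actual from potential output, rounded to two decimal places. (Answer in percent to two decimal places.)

4.18%

Output gap = 100 × (21964.5 − 22951.8) / 22951.8 = -4.30%.
R = 2.30 + 2.50 + 1.4 × (3.90 − 2.50) + 0.6 × (-4.30)
   = 2.30 + 2.5 + 1.96 − 2.58 = 4.18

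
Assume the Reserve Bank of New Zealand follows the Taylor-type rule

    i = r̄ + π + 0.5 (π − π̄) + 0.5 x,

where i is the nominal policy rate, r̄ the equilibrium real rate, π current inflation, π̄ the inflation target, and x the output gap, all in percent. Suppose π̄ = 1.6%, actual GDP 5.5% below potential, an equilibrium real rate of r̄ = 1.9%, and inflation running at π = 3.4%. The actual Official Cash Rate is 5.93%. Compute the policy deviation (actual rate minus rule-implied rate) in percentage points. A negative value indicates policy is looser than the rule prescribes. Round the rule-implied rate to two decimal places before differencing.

Output 5.5% below potential → x = -5.5.
i = 1.9 + 3.4 + 0.5 × (3.4 − 1.6) + 0.5 × (-5.5)
   = 1.9 + 3.4 + 0.9 − 2.75 = 3.45
Deviation = 5.93 − 3.45 = 2.48 pp.

2.48 pp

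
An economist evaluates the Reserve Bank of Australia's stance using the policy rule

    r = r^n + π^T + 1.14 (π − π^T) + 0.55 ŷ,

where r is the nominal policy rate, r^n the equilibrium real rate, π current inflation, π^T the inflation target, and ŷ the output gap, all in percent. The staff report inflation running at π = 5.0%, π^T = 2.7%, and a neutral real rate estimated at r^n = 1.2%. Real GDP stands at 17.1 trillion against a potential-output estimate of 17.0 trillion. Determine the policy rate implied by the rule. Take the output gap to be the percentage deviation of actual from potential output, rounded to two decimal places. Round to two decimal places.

6.85%

Output gap = 100 × (17.1 − 17.0) / 17.0 = 0.59%.
r = 1.20 + 2.70 + 1.14 × (5.00 − 2.70) + 0.55 × 0.59
   = 1.20 + 2.7 + 2.622 + 0.3245 = 6.85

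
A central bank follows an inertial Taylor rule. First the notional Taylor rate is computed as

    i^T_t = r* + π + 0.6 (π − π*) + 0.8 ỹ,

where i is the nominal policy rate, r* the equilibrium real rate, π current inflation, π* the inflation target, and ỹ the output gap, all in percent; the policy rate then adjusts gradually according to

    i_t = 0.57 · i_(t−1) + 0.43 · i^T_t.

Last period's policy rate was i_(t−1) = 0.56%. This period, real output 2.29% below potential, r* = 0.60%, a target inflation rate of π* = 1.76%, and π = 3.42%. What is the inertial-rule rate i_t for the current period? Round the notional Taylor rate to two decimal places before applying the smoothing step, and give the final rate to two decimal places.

1.69%

Output 2.29% below potential → ỹ = -2.29.
i^T_t = 0.60 + 3.42 + 0.6 × (3.42 − 1.76) + 0.8 × (-2.29)
   = 0.60 + 3.42 + 0.996 − 1.832 = 3.18
i_t = 0.57 × 0.56 + 0.43 × 3.18 = 0.3192 + 1.3674 = 1.69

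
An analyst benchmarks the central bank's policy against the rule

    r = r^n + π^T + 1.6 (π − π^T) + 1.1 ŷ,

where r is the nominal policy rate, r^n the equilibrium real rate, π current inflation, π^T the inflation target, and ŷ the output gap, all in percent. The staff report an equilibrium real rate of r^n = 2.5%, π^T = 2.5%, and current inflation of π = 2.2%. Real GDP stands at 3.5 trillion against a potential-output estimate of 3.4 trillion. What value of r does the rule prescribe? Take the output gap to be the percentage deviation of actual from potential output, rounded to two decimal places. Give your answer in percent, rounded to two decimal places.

7.75%

Output gap = 100 × (3.5 − 3.4) / 3.4 = 2.94%.
r = 2.50 + 2.50 + 1.6 × (2.20 − 2.50) + 1.1 × 2.94
   = 2.50 + 2.5 − 0.48 + 3.234 = 7.75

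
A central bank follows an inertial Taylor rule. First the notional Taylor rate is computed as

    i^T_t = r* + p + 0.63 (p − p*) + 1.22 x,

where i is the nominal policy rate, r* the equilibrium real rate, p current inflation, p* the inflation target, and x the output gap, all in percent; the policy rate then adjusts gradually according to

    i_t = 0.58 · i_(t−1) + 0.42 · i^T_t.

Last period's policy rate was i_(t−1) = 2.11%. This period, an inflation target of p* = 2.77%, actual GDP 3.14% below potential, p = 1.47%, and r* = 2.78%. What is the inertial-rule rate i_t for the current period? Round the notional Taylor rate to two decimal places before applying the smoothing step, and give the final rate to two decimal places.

Output 3.14% below potential → x = -3.14.
i^T_t = 2.78 + 1.47 + 0.63 × (1.47 − 2.77) + 1.22 × (-3.14)
   = 2.78 + 1.47 − 0.819 − 3.8308 = -0.40
i_t = 0.58 × 2.11 + 0.42 × (-0.40) = 1.2238 − 0.168 = 1.06

1.06%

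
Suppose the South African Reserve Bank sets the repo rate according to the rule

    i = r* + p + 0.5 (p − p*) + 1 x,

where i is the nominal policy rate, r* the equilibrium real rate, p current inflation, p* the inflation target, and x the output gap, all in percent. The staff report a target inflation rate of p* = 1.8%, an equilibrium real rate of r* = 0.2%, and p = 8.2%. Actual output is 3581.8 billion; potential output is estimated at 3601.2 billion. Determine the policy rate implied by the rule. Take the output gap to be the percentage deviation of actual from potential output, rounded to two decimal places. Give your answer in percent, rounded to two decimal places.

Output gap = 100 × (3581.8 − 3601.2) / 3601.2 = -0.54%.
i = 0.20 + 8.20 + 0.5 × (8.20 − 1.80) + 1 × (-0.54)
   = 0.20 + 8.2 + 3.2 − 0.54 = 11.06

11.06%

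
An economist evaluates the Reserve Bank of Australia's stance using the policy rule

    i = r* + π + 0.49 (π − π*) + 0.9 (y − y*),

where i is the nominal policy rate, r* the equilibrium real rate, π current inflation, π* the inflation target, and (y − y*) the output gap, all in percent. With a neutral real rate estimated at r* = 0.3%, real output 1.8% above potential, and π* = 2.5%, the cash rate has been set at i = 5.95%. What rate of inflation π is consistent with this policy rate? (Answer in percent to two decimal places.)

Output 1.8% above potential → (y − y*) = 1.8.
Collecting π: i = r* + (1 + 0.49) π − 0.49 π* + 0.9 (y − y*)
1.49 π = 5.95 − 0.3 + 0.49 × 2.5 − 0.9 × 1.8 = 5.255
π = 5.255 / 1.49 = 3.53

3.53%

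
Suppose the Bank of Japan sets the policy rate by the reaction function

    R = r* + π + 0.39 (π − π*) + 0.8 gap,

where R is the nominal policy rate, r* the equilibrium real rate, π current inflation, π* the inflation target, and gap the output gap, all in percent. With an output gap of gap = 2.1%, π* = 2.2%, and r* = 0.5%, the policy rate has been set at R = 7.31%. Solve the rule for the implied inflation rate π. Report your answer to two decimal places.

4.31%

Collecting π: R = r* + (1 + 0.39) π − 0.39 π* + 0.8 gap
1.39 π = 7.31 − 0.5 + 0.39 × 2.2 − 0.8 × 2.1 = 5.988
π = 5.988 / 1.39 = 4.31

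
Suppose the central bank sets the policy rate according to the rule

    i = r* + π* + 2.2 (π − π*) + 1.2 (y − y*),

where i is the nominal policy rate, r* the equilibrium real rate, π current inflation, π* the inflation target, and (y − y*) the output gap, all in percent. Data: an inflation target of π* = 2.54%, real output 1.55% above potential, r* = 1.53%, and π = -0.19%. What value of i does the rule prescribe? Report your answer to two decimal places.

-0.08%

Output 1.55% above potential → (y − y*) = 1.55.
i = 1.53 + 2.54 + 2.2 × (-0.19 − 2.54) + 1.2 × 1.55
   = 1.53 + 2.54 − 6.006 + 1.86 = -0.08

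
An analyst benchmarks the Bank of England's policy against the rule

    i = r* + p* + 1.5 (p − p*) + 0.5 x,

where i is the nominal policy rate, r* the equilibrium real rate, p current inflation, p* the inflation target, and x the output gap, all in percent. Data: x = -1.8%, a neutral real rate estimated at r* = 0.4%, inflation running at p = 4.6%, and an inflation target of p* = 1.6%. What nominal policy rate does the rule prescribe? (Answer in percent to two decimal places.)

5.60%

i = 0.4 + 1.6 + 1.5 × (4.6 − 1.6) + 0.5 × (-1.8)
   = 0.4 + 1.6 + 4.5 − 0.9 = 5.60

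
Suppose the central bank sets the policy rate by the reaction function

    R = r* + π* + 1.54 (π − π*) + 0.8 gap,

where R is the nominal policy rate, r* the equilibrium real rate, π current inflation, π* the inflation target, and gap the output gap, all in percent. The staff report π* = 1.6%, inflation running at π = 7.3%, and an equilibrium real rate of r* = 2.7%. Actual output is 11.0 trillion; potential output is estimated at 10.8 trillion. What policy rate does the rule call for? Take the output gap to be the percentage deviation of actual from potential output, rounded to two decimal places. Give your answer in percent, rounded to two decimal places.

14.56%

Output gap = 100 × (11.0 − 10.8) / 10.8 = 1.85%.
R = 2.70 + 1.60 + 1.54 × (7.30 − 1.60) + 0.8 × 1.85
   = 2.70 + 1.6 + 8.778 + 1.48 = 14.56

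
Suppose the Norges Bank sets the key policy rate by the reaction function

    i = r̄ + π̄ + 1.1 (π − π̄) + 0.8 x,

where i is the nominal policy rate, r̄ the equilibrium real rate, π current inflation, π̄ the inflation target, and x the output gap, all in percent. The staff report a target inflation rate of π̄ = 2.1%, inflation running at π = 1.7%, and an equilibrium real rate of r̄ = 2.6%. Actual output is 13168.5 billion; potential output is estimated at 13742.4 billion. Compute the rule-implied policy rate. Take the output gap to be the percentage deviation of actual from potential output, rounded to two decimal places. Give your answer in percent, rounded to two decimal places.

Output gap = 100 × (13168.5 − 13742.4) / 13742.4 = -4.18%.
i = 2.60 + 2.10 + 1.1 × (1.70 − 2.10) + 0.8 × (-4.18)
   = 2.60 + 2.1 − 0.44 − 3.344 = 0.92

0.92%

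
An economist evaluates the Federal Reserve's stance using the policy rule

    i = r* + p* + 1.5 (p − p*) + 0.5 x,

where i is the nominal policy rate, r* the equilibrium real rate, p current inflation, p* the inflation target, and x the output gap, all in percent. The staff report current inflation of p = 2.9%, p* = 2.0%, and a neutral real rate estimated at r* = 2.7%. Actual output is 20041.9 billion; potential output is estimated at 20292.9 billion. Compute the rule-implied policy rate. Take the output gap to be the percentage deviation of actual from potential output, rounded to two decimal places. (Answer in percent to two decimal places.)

5.43%

Output gap = 100 × (20041.9 − 20292.9) / 20292.9 = -1.24%.
i = 2.70 + 2.00 + 1.5 × (2.90 − 2.00) + 0.5 × (-1.24)
   = 2.70 + 2 + 1.35 − 0.62 = 5.43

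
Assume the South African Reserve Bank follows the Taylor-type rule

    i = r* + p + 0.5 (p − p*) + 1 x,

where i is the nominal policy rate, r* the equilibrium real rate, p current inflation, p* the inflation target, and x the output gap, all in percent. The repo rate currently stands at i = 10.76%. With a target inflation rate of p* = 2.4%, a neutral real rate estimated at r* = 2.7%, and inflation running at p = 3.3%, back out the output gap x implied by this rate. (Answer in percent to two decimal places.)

1 x = 10.76 − 2.7 − 3.3 − 0.5 × (3.3 − 2.4) = 4.31
x = 4.31 / 1 = 4.31

4.31%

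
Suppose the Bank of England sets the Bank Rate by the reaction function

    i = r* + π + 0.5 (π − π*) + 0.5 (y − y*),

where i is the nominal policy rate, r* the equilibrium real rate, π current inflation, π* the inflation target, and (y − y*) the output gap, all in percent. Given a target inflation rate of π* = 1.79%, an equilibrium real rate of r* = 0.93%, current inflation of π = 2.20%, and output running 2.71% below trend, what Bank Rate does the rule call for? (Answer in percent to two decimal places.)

1.98%

Output 2.71% below potential → (y − y*) = -2.71.
i = 0.93 + 2.20 + 0.5 × (2.20 − 1.79) + 0.5 × (-2.71)
   = 0.93 + 2.2 + 0.205 − 1.355 = 1.98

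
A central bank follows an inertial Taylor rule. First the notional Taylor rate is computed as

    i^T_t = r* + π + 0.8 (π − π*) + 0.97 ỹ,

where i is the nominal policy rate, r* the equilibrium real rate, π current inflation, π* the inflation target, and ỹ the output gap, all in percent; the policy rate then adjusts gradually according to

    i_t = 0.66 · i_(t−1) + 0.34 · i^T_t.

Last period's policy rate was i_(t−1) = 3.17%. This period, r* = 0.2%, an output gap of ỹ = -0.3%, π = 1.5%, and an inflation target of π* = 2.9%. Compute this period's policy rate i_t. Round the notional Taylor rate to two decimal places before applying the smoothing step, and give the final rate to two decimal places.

i^T_t = 0.2 + 1.5 + 0.8 × (1.5 − 2.9) + 0.97 × (-0.3)
   = 0.2 + 1.5 − 1.12 − 0.291 = 0.29
i_t = 0.66 × 3.17 + 0.34 × 0.29 = 2.0922 + 0.0986 = 2.19

2.19%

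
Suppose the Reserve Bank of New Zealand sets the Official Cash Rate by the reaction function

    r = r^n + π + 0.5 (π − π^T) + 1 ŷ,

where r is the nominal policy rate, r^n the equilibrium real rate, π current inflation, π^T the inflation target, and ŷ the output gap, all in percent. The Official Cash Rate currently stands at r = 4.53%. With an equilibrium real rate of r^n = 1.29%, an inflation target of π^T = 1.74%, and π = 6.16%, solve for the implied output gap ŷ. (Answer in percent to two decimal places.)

-5.13%

1 ŷ = 4.53 − 1.29 − 6.16 − 0.5 × (6.16 − 1.74) = -5.13
ŷ = -5.13 / 1 = -5.13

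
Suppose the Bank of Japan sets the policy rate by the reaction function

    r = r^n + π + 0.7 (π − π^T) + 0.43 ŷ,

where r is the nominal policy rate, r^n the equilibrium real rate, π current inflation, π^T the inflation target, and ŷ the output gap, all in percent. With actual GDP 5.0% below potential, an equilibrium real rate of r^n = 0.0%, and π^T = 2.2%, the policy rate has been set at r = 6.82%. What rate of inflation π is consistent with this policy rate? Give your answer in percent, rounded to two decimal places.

Output 5.0% below potential → ŷ = -5.0.
Collecting π: r = r^n + (1 + 0.7) π − 0.7 π^T + 0.43 ŷ
1.7 π = 6.82 − 0.0 + 0.7 × 2.2 − 0.43 × (-5.0) = 10.51
π = 10.51 / 1.7 = 6.18

6.18%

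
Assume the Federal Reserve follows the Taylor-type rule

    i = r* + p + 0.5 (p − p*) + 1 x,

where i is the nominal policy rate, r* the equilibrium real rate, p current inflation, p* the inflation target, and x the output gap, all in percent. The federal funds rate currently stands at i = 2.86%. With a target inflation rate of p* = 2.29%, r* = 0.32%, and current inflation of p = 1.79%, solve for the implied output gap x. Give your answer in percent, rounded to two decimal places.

1 x = 2.86 − 0.32 − 1.79 − 0.5 × (1.79 − 2.29) = 1
x = 1 / 1 = 1.00

1.00%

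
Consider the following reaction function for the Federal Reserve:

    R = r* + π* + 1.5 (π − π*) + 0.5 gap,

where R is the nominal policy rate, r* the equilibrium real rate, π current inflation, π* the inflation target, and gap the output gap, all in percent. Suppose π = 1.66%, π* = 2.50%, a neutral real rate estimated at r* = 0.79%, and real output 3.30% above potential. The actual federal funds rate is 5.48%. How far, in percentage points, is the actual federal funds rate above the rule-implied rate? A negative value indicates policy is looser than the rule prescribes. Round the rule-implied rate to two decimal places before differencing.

Output 3.30% above potential → gap = 3.30.
R = 0.79 + 2.50 + 1.5 × (1.66 − 2.50) + 0.5 × 3.30
   = 0.79 + 2.5 − 1.26 + 1.65 = 3.68
Deviation = 5.48 − 3.68 = 1.80 pp.

1.80 pp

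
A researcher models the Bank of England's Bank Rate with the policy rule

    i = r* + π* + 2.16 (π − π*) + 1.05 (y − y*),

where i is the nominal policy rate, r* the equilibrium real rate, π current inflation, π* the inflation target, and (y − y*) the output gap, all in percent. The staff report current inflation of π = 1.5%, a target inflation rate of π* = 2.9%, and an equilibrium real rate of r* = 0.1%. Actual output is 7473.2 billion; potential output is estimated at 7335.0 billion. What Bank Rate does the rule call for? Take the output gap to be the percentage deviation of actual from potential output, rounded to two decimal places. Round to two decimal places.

1.95%

Output gap = 100 × (7473.2 − 7335.0) / 7335.0 = 1.88%.
i = 0.10 + 2.90 + 2.16 × (1.50 − 2.90) + 1.05 × 1.88
   = 0.10 + 2.9 − 3.024 + 1.974 = 1.95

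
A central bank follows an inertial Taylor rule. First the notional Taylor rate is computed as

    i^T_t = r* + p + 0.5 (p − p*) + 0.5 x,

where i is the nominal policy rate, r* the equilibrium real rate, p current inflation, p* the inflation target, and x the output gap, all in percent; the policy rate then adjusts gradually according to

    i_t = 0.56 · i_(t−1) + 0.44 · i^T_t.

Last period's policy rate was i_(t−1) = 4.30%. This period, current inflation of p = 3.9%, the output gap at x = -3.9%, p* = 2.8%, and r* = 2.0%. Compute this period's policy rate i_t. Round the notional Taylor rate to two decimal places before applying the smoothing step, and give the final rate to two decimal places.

4.39%

i^T_t = 2.0 + 3.9 + 0.5 × (3.9 − 2.8) + 0.5 × (-3.9)
   = 2.0 + 3.9 + 0.55 − 1.95 = 4.50
i_t = 0.56 × 4.30 + 0.44 × 4.50 = 2.408 + 1.98 = 4.39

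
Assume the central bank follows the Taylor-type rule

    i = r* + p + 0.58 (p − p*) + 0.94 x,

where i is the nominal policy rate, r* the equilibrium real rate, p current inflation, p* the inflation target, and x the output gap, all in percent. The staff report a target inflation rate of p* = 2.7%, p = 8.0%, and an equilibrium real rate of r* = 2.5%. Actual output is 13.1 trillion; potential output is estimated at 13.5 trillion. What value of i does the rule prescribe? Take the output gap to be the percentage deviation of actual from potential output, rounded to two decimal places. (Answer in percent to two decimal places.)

Output gap = 100 × (13.1 − 13.5) / 13.5 = -2.96%.
i = 2.50 + 8.00 + 0.58 × (8.00 − 2.70) + 0.94 × (-2.96)
   = 2.50 + 8 + 3.074 − 2.7824 = 10.79

10.79%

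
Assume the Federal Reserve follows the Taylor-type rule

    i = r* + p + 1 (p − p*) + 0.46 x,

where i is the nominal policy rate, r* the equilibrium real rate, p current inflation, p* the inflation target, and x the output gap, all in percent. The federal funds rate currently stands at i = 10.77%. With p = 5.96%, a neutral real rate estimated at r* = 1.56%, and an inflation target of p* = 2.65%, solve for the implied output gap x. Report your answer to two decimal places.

-0.13%

0.46 x = 10.77 − 1.56 − 5.96 − 1 × (5.96 − 2.65) = -0.06
x = -0.06 / 0.46 = -0.13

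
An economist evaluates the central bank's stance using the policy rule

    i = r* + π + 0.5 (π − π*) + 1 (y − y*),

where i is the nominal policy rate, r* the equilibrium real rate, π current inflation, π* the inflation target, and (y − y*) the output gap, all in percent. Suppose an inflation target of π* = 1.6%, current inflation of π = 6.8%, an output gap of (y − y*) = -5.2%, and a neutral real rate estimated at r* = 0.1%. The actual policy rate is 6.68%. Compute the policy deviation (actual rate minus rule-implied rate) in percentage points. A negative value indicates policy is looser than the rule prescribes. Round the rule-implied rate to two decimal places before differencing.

i = 0.1 + 6.8 + 0.5 × (6.8 − 1.6) + 1 × (-5.2)
   = 0.1 + 6.8 + 2.6 − 5.2 = 4.30
Deviation = 6.68 − 4.30 = 2.38 pp.

2.38 pp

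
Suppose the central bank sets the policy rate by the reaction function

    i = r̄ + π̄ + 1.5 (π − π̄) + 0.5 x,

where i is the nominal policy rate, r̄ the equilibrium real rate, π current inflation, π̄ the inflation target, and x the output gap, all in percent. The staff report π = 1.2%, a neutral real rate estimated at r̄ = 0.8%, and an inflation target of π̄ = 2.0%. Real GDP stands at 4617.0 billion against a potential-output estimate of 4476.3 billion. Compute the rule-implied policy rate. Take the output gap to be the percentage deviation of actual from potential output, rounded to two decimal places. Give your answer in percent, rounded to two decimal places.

Output gap = 100 × (4617.0 − 4476.3) / 4476.3 = 3.14%.
i = 0.80 + 2.00 + 1.5 × (1.20 − 2.00) + 0.5 × 3.14
   = 0.80 + 2 − 1.2 + 1.57 = 3.17

3.17%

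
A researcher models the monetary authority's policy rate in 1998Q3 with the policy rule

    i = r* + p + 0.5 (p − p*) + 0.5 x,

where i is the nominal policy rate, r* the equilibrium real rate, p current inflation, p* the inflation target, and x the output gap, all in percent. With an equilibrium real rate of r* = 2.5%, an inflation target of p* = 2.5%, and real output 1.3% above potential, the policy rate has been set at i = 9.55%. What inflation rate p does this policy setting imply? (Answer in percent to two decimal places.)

Output 1.3% above potential → x = 1.3.
Collecting p: i = r* + (1 + 0.5) p − 0.5 p* + 0.5 x
1.5 p = 9.55 − 2.5 + 0.5 × 2.5 − 0.5 × 1.3 = 7.65
p = 7.65 / 1.5 = 5.10

5.10%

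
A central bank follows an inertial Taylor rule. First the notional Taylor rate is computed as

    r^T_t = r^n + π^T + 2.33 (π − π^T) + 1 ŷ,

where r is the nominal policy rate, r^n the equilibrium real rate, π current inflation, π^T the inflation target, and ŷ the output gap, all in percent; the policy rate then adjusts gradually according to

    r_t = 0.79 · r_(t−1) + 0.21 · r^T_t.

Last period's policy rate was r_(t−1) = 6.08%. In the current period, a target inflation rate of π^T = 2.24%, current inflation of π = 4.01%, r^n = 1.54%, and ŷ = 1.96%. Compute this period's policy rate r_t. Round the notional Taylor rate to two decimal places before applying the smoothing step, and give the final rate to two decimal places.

6.87%

r^T_t = 1.54 + 2.24 + 2.33 × (4.01 − 2.24) + 1 × 1.96
   = 1.54 + 2.24 + 4.1241 + 1.96 = 9.86
r_t = 0.79 × 6.08 + 0.21 × 9.86 = 4.8032 + 2.0706 = 6.87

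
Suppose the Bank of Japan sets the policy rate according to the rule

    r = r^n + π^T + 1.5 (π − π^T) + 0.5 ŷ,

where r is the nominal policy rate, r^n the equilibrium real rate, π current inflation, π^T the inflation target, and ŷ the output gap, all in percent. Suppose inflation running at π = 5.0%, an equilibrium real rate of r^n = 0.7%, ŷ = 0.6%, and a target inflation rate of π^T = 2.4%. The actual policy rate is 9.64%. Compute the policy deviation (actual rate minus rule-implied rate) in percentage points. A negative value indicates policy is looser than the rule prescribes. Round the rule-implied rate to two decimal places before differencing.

r = 0.7 + 2.4 + 1.5 × (5.0 − 2.4) + 0.5 × 0.6
   = 0.7 + 2.4 + 3.9 + 0.3 = 7.30
Deviation = 9.64 − 7.30 = 2.34 pp.

2.34 pp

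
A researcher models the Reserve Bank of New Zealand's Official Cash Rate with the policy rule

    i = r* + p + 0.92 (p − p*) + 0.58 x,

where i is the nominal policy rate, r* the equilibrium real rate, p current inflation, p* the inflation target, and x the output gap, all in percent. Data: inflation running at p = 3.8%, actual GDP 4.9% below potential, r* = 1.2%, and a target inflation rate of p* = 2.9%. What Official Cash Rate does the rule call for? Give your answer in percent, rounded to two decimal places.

2.99%

Output 4.9% below potential → x = -4.9.
i = 1.2 + 3.8 + 0.92 × (3.8 − 2.9) + 0.58 × (-4.9)
   = 1.2 + 3.8 + 0.828 − 2.842 = 2.99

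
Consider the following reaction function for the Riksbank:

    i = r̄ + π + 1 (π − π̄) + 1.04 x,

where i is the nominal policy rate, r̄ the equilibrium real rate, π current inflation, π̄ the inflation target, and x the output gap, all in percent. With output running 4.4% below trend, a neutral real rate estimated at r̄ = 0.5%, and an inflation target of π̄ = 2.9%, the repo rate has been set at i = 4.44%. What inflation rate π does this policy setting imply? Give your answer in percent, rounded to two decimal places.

Output 4.4% below potential → x = -4.4.
Collecting π: i = r̄ + (1 + 1) π − 1 π̄ + 1.04 x
2 π = 4.44 − 0.5 + 1 × 2.9 − 1.04 × (-4.4) = 11.416
π = 11.416 / 2 = 5.71

5.71%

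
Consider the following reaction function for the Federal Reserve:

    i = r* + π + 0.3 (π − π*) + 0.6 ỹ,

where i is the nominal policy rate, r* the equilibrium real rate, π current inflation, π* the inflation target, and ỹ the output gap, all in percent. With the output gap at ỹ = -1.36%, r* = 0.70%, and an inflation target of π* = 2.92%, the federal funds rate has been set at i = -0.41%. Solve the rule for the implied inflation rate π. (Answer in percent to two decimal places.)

Collecting π: i = r* + (1 + 0.3) π − 0.3 π* + 0.6 ỹ
1.3 π = -0.41 − 0.70 + 0.3 × 2.92 − 0.6 × (-1.36) = 0.582
π = 0.582 / 1.3 = 0.45

0.45%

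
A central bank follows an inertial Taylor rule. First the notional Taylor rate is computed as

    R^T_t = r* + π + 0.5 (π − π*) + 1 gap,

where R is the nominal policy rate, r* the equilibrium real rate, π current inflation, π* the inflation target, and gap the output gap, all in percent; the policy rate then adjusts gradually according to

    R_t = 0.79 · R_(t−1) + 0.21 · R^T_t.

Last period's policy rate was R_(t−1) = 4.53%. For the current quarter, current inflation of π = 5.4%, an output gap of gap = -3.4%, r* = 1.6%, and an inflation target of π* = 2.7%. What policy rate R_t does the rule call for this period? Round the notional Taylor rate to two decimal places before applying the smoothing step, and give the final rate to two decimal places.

4.62%

R^T_t = 1.6 + 5.4 + 0.5 × (5.4 − 2.7) + 1 × (-3.4)
   = 1.6 + 5.4 + 1.35 − 3.4 = 4.95
R_t = 0.79 × 4.53 + 0.21 × 4.95 = 3.5787 + 1.0395 = 4.62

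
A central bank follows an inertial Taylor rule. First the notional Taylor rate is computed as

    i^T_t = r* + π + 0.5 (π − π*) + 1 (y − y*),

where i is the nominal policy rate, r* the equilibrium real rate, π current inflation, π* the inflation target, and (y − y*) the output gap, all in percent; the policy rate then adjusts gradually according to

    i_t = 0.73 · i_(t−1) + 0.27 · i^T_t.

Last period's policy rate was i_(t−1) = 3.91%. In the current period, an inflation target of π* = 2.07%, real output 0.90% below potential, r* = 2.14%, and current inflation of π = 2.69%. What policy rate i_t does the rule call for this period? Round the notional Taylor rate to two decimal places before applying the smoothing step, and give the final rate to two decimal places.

Output 0.90% below potential → (y − y*) = -0.90.
i^T_t = 2.14 + 2.69 + 0.5 × (2.69 − 2.07) + 1 × (-0.90)
   = 2.14 + 2.69 + 0.31 − 0.9 = 4.24
i_t = 0.73 × 3.91 + 0.27 × 4.24 = 2.8543 + 1.1448 = 4.00

4.00%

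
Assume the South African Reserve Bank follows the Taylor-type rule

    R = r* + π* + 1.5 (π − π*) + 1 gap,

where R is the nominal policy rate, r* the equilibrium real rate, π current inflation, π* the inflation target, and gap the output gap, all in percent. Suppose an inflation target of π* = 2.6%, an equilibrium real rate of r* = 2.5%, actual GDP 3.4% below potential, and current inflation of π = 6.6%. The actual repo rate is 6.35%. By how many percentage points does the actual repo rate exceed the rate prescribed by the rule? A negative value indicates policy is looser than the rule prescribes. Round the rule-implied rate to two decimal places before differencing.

Output 3.4% below potential → gap = -3.4.
R = 2.5 + 2.6 + 1.5 × (6.6 − 2.6) + 1 × (-3.4)
   = 2.5 + 2.6 + 6 − 3.4 = 7.70
Deviation = 6.35 − 7.70 = -1.35 pp.

-1.35 pp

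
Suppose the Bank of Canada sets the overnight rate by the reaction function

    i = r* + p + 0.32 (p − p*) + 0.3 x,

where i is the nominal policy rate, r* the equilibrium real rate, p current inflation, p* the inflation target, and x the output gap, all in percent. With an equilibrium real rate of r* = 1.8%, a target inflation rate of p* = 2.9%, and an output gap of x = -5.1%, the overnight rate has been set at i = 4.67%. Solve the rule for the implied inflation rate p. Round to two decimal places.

4.04%

Collecting p: i = r* + (1 + 0.32) p − 0.32 p* + 0.3 x
1.32 p = 4.67 − 1.8 + 0.32 × 2.9 − 0.3 × (-5.1) = 5.328
p = 5.328 / 1.32 = 4.04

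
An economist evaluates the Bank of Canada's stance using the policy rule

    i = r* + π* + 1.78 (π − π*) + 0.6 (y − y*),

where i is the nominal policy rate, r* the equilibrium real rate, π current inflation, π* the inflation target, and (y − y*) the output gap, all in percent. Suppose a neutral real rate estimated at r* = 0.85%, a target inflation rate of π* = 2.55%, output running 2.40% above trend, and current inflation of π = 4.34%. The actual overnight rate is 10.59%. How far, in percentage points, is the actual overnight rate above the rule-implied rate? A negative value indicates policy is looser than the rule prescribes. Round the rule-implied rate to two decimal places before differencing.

2.56 pp

Output 2.40% above potential → (y − y*) = 2.40.
i = 0.85 + 2.55 + 1.78 × (4.34 − 2.55) + 0.6 × 2.40
   = 0.85 + 2.55 + 3.1862 + 1.44 = 8.03
Deviation = 10.59 − 8.03 = 2.56 pp.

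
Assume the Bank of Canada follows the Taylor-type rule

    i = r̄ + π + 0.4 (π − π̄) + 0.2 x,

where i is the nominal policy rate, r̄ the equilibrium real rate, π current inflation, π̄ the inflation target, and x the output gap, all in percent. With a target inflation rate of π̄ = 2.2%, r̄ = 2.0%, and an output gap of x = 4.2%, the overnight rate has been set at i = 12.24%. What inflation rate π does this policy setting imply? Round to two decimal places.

Collecting π: i = r̄ + (1 + 0.4) π − 0.4 π̄ + 0.2 x
1.4 π = 12.24 − 2.0 + 0.4 × 2.2 − 0.2 × 4.2 = 10.28
π = 10.28 / 1.4 = 7.34

7.34%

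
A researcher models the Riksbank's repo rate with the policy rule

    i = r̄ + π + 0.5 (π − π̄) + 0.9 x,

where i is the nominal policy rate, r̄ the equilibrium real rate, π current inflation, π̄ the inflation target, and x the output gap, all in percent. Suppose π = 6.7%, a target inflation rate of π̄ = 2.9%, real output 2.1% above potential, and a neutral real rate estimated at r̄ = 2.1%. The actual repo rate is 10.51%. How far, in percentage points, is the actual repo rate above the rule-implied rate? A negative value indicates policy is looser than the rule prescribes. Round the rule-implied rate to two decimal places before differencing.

Output 2.1% above potential → x = 2.1.
i = 2.1 + 6.7 + 0.5 × (6.7 − 2.9) + 0.9 × 2.1
   = 2.1 + 6.7 + 1.9 + 1.89 = 12.59
Deviation = 10.51 − 12.59 = -2.08 pp.

-2.08 pp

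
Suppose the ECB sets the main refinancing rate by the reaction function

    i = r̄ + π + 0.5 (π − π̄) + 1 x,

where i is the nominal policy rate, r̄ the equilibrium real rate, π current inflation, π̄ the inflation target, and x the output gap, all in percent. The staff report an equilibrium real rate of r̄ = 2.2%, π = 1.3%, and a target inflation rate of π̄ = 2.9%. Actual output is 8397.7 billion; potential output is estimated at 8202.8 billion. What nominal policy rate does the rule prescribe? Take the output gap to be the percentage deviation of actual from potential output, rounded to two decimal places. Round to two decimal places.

5.08%

Output gap = 100 × (8397.7 − 8202.8) / 8202.8 = 2.38%.
i = 2.20 + 1.30 + 0.5 × (1.30 − 2.90) + 1 × 2.38
   = 2.20 + 1.3 − 0.8 + 2.38 = 5.08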